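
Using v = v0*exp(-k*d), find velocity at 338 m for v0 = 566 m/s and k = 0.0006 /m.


v = v0*exp(-k*d) = 566*exp(-0.0006*338) = 462.1 m/s

462.1 m/s


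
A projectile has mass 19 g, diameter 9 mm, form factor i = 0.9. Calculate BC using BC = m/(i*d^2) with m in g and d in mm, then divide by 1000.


BC = m/(i*d^2*1000) = 19/(0.9 * 9^2 * 1000) = 0.0002606

0.0002606


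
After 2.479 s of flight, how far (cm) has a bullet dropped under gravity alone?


drop = 0.5*g*t^2 = 0.5*9.81*2.479^2 = 30.1434 m ≈ 3014 cm

3014 cm


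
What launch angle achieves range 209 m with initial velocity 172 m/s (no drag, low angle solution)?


sin(2*theta) = R*g/v0^2 = 209*9.81/172^2 = 0.069304, theta = arcsin(0.069304)/2 = 1.987°

1.987 degrees


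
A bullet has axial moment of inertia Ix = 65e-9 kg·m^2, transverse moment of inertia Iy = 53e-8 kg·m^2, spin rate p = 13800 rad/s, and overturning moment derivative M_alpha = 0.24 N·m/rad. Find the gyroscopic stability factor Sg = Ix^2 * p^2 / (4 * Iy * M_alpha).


Sg = Ix^2 * p^2 / (4 * Iy * M_alpha) = (65e-9)^2 * 13800^2 / (4 * 53e-8 * 0.24) = 1.581

1.581


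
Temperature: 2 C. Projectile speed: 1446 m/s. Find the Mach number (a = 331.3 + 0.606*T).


a = 331.3 + 0.606*(2) = 332.512 m/s
M = v/a = 1446/332.512 = 4.349

4.349


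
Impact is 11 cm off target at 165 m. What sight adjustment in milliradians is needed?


1 mrad subtends 1 cm per 10 m of range, so adj = error_cm / (dist_m / 10) = 11 / (165/10) = 0.6667 mrad

0.6667 mrad


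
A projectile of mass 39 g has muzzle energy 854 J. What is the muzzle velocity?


v = sqrt(2*E/m) = sqrt(2*854/0.039) = 209.3 m/s

209.3 m/s


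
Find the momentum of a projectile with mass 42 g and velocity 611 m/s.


p = m*v = 0.042*611 = 25.66 kg·m/s

25.66 kg·m/s


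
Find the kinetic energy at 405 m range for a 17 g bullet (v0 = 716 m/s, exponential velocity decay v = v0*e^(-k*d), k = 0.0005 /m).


v = v0*exp(-k*d) = 716*exp(-0.0005*405) = 584.748 m/s
E = 0.5*m*v^2 = 0.5*0.017*584.748^2 = 2906 J

2906 J


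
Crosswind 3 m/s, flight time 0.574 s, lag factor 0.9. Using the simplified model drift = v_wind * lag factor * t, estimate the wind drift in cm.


drift = v_wind * lag * t = 3 * 0.9 * 0.574 = 1.5498 m ≈ 155 cm

155 cm


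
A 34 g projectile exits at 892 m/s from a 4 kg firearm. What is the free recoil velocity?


v_recoil = m_p * v_p / m_gun = 0.034 * 892 / 4 = 7.582 m/s

7.582 m/s


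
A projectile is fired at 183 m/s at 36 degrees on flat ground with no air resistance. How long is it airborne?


T = 2*v0*sin(theta)/g = 2*183*sin(36°)/9.81 = 21.93 s

21.93 s


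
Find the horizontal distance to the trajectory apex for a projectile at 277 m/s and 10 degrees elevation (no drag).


R = v0^2*sin(2*theta)/g = 277^2*sin(2*10°)/9.81 = 2675.11 m
apex_dist = R/2 = 2675.11/2 = 1338 m

1338 m


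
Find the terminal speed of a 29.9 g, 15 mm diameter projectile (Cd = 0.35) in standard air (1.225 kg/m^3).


A = pi*(d/2)^2 = pi*(15/2000)^2 = 1.76715e-04 m^2
vt = sqrt(2mg/(Cd*rho*A)) = sqrt(2*0.0299*9.81/(0.35 * 1.225 * 1.76715e-04)) = 87.99 m/s

87.99 m/s


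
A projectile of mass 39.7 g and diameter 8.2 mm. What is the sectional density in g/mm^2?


SD = m/d^2 = 39.7/8.2^2 = 0.5904 g/mm^2

0.5904 g/mm^2


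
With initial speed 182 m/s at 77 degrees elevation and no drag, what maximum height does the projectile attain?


H = (v0*sin(theta))^2 / (2g) = (182*sin(77°))^2 / (2*9.81) = 1603 m

1603 m


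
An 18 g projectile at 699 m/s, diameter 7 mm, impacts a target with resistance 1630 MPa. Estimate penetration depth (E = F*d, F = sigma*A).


A = pi*(d/2)^2 = pi*(7/2)^2 = 38.4845 mm^2
E = 0.5*m*v^2 = 0.5*0.018*699^2 = 4397.41 J
depth = E/(sigma*A) = 4397.41 J / (1630 MPa * 38.4845 mm^2) = 4397.41/(1630 * 38.4845) m = 0.0701009 m ≈ 70.1 mm

70.1 mm


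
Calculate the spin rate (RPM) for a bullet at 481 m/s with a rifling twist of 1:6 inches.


twist_m = 6*0.0254 = 0.1524 m
spin = v/twist = 481/0.1524 = 3156.168 rev/s
RPM = spin*60 = 3156.168*60 ≈ 189370 RPM

189370 RPM


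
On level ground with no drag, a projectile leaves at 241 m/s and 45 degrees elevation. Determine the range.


R = v0^2 * sin(2*theta) / g = 241^2 * sin(2*45°) / 9.81 = 5921 m

5921 m


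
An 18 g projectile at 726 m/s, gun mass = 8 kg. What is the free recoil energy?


v_r = m_p*v_p/m_gun = 0.018*726/8 = 1.6335 m/s, E_r = 0.5*m_gun*v_r^2 = 0.5*8*1.6335^2 = 10.67 J

10.67 J


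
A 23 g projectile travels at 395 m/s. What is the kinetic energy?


E = 0.5*m*v^2 = 0.5*0.023*395^2 = 1794 J

1794 J


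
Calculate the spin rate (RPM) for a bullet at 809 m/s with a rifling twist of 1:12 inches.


twist_m = 12*0.0254 = 0.3048 m
spin = v/twist = 809/0.3048 = 2654.199 rev/s
RPM = spin*60 = 2654.199*60 ≈ 159252 RPM

159252 RPM


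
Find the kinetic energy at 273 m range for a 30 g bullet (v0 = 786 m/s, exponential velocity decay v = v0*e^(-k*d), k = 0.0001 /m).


v = v0*exp(-k*d) = 786*exp(-0.0001*273) = 764.832 m/s
E = 0.5*m*v^2 = 0.5*0.03*764.832^2 = 8775 J

8775 J


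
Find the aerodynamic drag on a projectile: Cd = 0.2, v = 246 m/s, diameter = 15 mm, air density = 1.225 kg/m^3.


A = pi*(d/2)^2 = pi*(15/2000)^2 = 1.76715e-04 m^2
Fd = 0.5*Cd*rho*A*v^2 = 0.5*0.2*1.225*1.76715e-04*246^2 = 1.31 N

1.31 N


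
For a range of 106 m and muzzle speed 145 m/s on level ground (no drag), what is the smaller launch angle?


sin(2*theta) = R*g/v0^2 = 106*9.81/145^2 = 0.0494583, theta = arcsin(0.0494583)/2 = 1.417°

1.417 degrees


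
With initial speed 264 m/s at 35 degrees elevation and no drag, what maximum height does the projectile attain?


H = (v0*sin(theta))^2 / (2g) = (264*sin(35°))^2 / (2*9.81) = 1169 m

1169 m


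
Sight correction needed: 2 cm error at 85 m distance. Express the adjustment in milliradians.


1 mrad subtends 1 cm per 10 m of range, so adj = error_cm / (dist_m / 10) = 2 / (85/10) = 0.2353 mrad

0.2353 mrad


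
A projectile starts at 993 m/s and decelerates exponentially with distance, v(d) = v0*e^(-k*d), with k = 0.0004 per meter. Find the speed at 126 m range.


v = v0*exp(-k*d) = 993*exp(-0.0004*126) = 944.2 m/s

944.2 m/s


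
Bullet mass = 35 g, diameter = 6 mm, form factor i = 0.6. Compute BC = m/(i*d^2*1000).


BC = m/(i*d^2*1000) = 35/(0.6 * 6^2 * 1000) = 0.00162

0.00162


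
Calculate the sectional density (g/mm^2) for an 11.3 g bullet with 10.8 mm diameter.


SD = m/d^2 = 11.3/10.8^2 = 0.09688 g/mm^2

0.09688 g/mm^2


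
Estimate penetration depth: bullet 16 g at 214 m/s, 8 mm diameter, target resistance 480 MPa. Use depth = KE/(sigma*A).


A = pi*(d/2)^2 = pi*(8/2)^2 = 50.2655 mm^2
E = 0.5*m*v^2 = 0.5*0.016*214^2 = 366.368 J
depth = E/(sigma*A) = 366.368 J / (480 MPa * 50.2655 mm^2) = 366.368/(480 * 50.2655) m = 0.0151847 m ≈ 15.18 mm

15.18 mm


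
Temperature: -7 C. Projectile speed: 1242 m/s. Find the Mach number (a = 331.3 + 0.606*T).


a = 331.3 + 0.606*(-7) = 327.058 m/s
M = v/a = 1242/327.058 = 3.797

3.797


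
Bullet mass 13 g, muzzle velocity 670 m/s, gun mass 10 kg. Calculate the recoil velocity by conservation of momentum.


v_recoil = m_p * v_p / m_gun = 0.013 * 670 / 10 = 0.871 m/s

0.871 m/s


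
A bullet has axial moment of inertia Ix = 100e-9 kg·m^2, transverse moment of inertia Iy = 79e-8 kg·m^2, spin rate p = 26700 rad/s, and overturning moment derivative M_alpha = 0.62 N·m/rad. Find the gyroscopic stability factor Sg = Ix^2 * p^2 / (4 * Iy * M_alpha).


Sg = Ix^2 * p^2 / (4 * Iy * M_alpha) = (100e-9)^2 * 26700^2 / (4 * 79e-8 * 0.62) = 3.639

3.639


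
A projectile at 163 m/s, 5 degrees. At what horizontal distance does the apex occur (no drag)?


R = v0^2*sin(2*theta)/g = 163^2*sin(2*5°)/9.81 = 470.302 m
apex_dist = R/2 = 470.302/2 = 235.2 m

235.2 m


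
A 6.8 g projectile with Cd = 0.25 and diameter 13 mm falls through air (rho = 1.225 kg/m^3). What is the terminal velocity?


A = pi*(d/2)^2 = pi*(13/2000)^2 = 1.32732e-04 m^2
vt = sqrt(2mg/(Cd*rho*A)) = sqrt(2*0.0068*9.81/(0.25 * 1.225 * 1.32732e-04)) = 57.29 m/s

57.29 m/s


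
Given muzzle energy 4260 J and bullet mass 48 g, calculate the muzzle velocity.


v = sqrt(2*E/m) = sqrt(2*4260/0.048) = 421.3 m/s

421.3 m/s


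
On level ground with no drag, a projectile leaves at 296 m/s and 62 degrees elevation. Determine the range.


R = v0^2 * sin(2*theta) / g = 296^2 * sin(2*62°) / 9.81 = 7404 m

7404 m


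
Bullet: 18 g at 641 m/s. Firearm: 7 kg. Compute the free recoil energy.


v_r = m_p*v_p/m_gun = 0.018*641/7 = 1.64829 m/s, E_r = 0.5*m_gun*v_r^2 = 0.5*7*1.64829^2 = 9.509 J

9.509 J


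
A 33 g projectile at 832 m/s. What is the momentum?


p = m*v = 0.033*832 = 27.46 kg·m/s

27.46 kg·m/s


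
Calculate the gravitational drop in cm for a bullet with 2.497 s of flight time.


drop = 0.5*g*t^2 = 0.5*9.81*2.497^2 = 30.5827 m ≈ 3058 cm

3058 cm


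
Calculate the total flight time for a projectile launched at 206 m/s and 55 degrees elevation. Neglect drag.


T = 2*v0*sin(theta)/g = 2*206*sin(55°)/9.81 = 34.4 s

34.4 s


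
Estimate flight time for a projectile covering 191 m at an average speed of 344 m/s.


t = d/v = 191/344 = 0.5552 s

0.5552 s


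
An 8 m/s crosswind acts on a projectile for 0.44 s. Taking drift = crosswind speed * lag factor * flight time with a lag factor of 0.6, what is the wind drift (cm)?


drift = v_wind * lag * t = 8 * 0.6 * 0.44 = 2.112 m ≈ 211.2 cm

211.2 cm


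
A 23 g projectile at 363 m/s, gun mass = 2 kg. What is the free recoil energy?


v_r = m_p*v_p/m_gun = 0.023*363/2 = 4.1745 m/s, E_r = 0.5*m_gun*v_r^2 = 0.5*2*4.1745^2 = 17.43 J

17.43 J


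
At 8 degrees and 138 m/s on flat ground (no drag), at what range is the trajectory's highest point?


R = v0^2*sin(2*theta)/g = 138^2*sin(2*8°)/9.81 = 535.09 m
apex_dist = R/2 = 535.09/2 = 267.5 m

267.5 m


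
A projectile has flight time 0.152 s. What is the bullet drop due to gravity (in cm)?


drop = 0.5*g*t^2 = 0.5*9.81*0.152^2 = 0.113325 m ≈ 11.33 cm

11.33 cm


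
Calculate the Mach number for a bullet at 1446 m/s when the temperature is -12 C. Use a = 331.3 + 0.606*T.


a = 331.3 + 0.606*(-12) = 324.028 m/s
M = v/a = 1446/324.028 = 4.463

4.463


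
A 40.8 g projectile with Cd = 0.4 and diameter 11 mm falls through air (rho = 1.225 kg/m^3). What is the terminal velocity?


A = pi*(d/2)^2 = pi*(11/2000)^2 = 9.50332e-05 m^2
vt = sqrt(2mg/(Cd*rho*A)) = sqrt(2*0.0408*9.81/(0.4 * 1.225 * 9.50332e-05)) = 131.1 m/s

131.1 m/s


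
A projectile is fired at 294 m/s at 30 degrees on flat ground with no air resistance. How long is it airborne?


T = 2*v0*sin(theta)/g = 2*294*sin(30°)/9.81 = 29.97 s

29.97 s


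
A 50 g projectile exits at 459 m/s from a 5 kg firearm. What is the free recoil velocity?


v_recoil = m_p * v_p / m_gun = 0.05 * 459 / 5 = 4.59 m/s

4.59 m/s


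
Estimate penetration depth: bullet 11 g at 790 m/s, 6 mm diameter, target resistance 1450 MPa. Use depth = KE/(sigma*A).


A = pi*(d/2)^2 = pi*(6/2)^2 = 28.2743 mm^2
E = 0.5*m*v^2 = 0.5*0.011*790^2 = 3432.55 J
depth = E/(sigma*A) = 3432.55 J / (1450 MPa * 28.2743 mm^2) = 3432.55/(1450 * 28.2743) m = 0.0837253 m ≈ 83.73 mm

83.73 mm


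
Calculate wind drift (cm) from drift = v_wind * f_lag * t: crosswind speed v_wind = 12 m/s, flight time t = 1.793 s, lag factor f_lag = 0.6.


drift = v_wind * lag * t = 12 * 0.6 * 1.793 = 12.9096 m ≈ 1291 cm

1291 cm


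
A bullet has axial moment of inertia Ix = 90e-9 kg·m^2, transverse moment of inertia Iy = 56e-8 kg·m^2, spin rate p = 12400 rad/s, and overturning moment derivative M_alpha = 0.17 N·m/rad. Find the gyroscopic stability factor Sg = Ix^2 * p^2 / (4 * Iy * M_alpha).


Sg = Ix^2 * p^2 / (4 * Iy * M_alpha) = (90e-9)^2 * 12400^2 / (4 * 56e-8 * 0.17) = 3.271

3.271


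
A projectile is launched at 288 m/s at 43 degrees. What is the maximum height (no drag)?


H = (v0*sin(theta))^2 / (2g) = (288*sin(43°))^2 / (2*9.81) = 1966 m

1966 m


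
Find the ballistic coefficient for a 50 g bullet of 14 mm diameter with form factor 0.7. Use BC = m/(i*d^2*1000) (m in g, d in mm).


BC = m/(i*d^2*1000) = 50/(0.7 * 14^2 * 1000) = 0.0003644

0.0003644


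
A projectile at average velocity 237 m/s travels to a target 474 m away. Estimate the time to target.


t = d/v = 474/237 = 2 s

2 s


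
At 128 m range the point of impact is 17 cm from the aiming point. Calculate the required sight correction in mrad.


1 mrad subtends 1 cm per 10 m of range, so adj = error_cm / (dist_m / 10) = 17 / (128/10) = 1.328 mrad

1.328 mrad


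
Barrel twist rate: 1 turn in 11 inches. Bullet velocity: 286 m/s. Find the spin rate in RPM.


twist_m = 11*0.0254 = 0.2794 m
spin = v/twist = 286/0.2794 = 1023.622 rev/s
RPM = spin*60 = 1023.622*60 ≈ 61417 RPM

61417 RPM


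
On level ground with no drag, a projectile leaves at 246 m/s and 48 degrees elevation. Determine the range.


R = v0^2 * sin(2*theta) / g = 246^2 * sin(2*48°) / 9.81 = 6135 m

6135 m


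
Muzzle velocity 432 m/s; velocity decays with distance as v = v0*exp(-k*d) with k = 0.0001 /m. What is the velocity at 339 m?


v = v0*exp(-k*d) = 432*exp(-0.0001*339) = 417.6 m/s

417.6 m/s


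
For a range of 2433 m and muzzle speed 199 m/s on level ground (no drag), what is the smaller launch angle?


sin(2*theta) = R*g/v0^2 = 2433*9.81/199^2 = 0.602705, theta = arcsin(0.602705)/2 = 18.53°

18.53 degrees


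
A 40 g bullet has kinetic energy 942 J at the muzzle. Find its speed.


v = sqrt(2*E/m) = sqrt(2*942/0.04) = 217 m/s

217 m/s


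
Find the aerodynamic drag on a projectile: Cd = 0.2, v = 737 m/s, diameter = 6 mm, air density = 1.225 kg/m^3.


A = pi*(d/2)^2 = pi*(6/2000)^2 = 2.82743e-05 m^2
Fd = 0.5*Cd*rho*A*v^2 = 0.5*0.2*1.225*2.82743e-05*737^2 = 1.881 N

1.881 N


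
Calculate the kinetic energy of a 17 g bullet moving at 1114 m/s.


E = 0.5*m*v^2 = 0.5*0.017*1114^2 = 10548 J

10548 J


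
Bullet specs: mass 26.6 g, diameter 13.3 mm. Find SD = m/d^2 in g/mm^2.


SD = m/d^2 = 26.6/13.3^2 = 0.1504 g/mm^2

0.1504 g/mm^2


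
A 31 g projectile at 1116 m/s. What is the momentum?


p = m*v = 0.031*1116 = 34.6 kg·m/s

34.6 kg·m/s


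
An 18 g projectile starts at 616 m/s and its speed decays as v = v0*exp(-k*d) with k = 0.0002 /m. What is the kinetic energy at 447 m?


v = v0*exp(-k*d) = 616*exp(-0.0002*447) = 563.32 m/s
E = 0.5*m*v^2 = 0.5*0.018*563.32^2 = 2856 J

2856 J


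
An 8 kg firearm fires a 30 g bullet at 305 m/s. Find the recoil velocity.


v_recoil = m_p * v_p / m_gun = 0.03 * 305 / 8 = 1.144 m/s

1.144 m/s


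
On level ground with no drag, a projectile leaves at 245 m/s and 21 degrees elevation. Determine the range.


R = v0^2 * sin(2*theta) / g = 245^2 * sin(2*21°) / 9.81 = 4094 m

4094 m


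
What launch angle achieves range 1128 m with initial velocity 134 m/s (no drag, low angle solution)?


sin(2*theta) = R*g/v0^2 = 1128*9.81/134^2 = 0.616266, theta = arcsin(0.616266)/2 = 19.02°

19.02 degrees


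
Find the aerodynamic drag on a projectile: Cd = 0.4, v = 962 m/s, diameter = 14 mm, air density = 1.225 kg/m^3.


A = pi*(d/2)^2 = pi*(14/2000)^2 = 1.53938e-04 m^2
Fd = 0.5*Cd*rho*A*v^2 = 0.5*0.4*1.225*1.53938e-04*962^2 = 34.9 N

34.9 N


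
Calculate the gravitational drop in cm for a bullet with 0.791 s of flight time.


drop = 0.5*g*t^2 = 0.5*9.81*0.791^2 = 3.06897 m ≈ 306.9 cm

306.9 cm


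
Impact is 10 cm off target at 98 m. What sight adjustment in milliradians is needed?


1 mrad subtends 1 cm per 10 m of range, so adj = error_cm / (dist_m / 10) = 10 / (98/10) = 1.02 mrad

1.02 mrad


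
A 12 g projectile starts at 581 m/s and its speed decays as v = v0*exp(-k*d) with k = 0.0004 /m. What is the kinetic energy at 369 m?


v = v0*exp(-k*d) = 581*exp(-0.0004*369) = 501.273 m/s
E = 0.5*m*v^2 = 0.5*0.012*501.273^2 = 1508 J

1508 J


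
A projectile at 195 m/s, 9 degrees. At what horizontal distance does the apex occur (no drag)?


R = v0^2*sin(2*theta)/g = 195^2*sin(2*9°)/9.81 = 1197.8 m
apex_dist = R/2 = 1197.8/2 = 598.9 m

598.9 m


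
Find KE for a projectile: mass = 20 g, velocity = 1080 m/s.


E = 0.5*m*v^2 = 0.5*0.02*1080^2 = 11664 J

11664 J


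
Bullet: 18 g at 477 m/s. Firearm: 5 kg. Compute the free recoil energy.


v_r = m_p*v_p/m_gun = 0.018*477/5 = 1.7172 m/s, E_r = 0.5*m_gun*v_r^2 = 0.5*5*1.7172^2 = 7.372 J

7.372 J


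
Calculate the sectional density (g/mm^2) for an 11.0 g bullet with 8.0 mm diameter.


SD = m/d^2 = 11.0/8.0^2 = 0.1719 g/mm^2

0.1719 g/mm^2


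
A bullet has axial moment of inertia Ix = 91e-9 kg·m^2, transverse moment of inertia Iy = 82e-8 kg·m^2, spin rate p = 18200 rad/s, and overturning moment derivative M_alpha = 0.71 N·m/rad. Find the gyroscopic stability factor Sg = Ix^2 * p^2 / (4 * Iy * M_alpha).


Sg = Ix^2 * p^2 / (4 * Iy * M_alpha) = (91e-9)^2 * 18200^2 / (4 * 82e-8 * 0.71) = 1.178

1.178


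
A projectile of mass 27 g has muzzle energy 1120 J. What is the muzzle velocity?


v = sqrt(2*E/m) = sqrt(2*1120/0.027) = 288 m/s

288 m/s


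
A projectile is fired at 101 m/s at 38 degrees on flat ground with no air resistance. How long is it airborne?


T = 2*v0*sin(theta)/g = 2*101*sin(38°)/9.81 = 12.68 s

12.68 s


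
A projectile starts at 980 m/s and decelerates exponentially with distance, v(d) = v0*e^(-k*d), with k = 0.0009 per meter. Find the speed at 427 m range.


v = v0*exp(-k*d) = 980*exp(-0.0009*427) = 667.3 m/s

667.3 m/s


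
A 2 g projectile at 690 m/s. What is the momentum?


p = m*v = 0.002*690 = 1.38 kg·m/s

1.38 kg·m/s


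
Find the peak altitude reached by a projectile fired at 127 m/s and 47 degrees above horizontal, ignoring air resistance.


H = (v0*sin(theta))^2 / (2g) = (127*sin(47°))^2 / (2*9.81) = 439.7 m

439.7 m


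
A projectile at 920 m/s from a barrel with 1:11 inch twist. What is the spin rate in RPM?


twist_m = 11*0.0254 = 0.2794 m
spin = v/twist = 920/0.2794 = 3292.77 rev/s
RPM = spin*60 = 3292.77*60 ≈ 197566 RPM

197566 RPM


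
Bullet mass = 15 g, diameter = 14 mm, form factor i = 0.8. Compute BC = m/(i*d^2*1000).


BC = m/(i*d^2*1000) = 15/(0.8 * 14^2 * 1000) = 9.566e-05

9.566e-05


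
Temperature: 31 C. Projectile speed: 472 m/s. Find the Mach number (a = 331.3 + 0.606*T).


a = 331.3 + 0.606*(31) = 350.086 m/s
M = v/a = 472/350.086 = 1.348

1.348


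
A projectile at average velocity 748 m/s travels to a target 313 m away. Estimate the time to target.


t = d/v = 313/748 = 0.4184 s

0.4184 s


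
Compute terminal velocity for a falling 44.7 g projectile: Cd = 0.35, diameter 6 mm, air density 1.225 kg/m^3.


A = pi*(d/2)^2 = pi*(6/2000)^2 = 2.82743e-05 m^2
vt = sqrt(2mg/(Cd*rho*A)) = sqrt(2*0.0447*9.81/(0.35 * 1.225 * 2.82743e-05)) = 269 m/s

269 m/s


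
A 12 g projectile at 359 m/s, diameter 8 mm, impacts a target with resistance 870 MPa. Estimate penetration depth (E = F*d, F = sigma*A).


A = pi*(d/2)^2 = pi*(8/2)^2 = 50.2655 mm^2
E = 0.5*m*v^2 = 0.5*0.012*359^2 = 773.286 J
depth = E/(sigma*A) = 773.286 J / (870 MPa * 50.2655 mm^2) = 773.286/(870 * 50.2655) m = 0.0176828 m ≈ 17.68 mm

17.68 mm


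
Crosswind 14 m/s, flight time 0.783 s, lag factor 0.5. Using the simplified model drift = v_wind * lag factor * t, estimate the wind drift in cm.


drift = v_wind * lag * t = 14 * 0.5 * 0.783 = 5.481 m ≈ 548.1 cm

548.1 cm


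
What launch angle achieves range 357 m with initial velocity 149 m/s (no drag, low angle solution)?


sin(2*theta) = R*g/v0^2 = 357*9.81/149^2 = 0.157748, theta = arcsin(0.157748)/2 = 4.538°

4.538 degrees


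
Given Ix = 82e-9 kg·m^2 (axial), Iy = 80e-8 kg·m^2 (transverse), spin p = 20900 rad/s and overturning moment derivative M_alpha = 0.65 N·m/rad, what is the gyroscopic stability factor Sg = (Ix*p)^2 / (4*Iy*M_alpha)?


Sg = Ix^2 * p^2 / (4 * Iy * M_alpha) = (82e-9)^2 * 20900^2 / (4 * 80e-8 * 0.65) = 1.412

1.412


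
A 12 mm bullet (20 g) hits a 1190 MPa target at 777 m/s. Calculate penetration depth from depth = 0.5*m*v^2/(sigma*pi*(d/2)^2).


A = pi*(d/2)^2 = pi*(12/2)^2 = 113.097 mm^2
E = 0.5*m*v^2 = 0.5*0.02*777^2 = 6037.29 J
depth = E/(sigma*A) = 6037.29 J / (1190 MPa * 113.097 mm^2) = 6037.29/(1190 * 113.097) m = 0.0448583 m ≈ 44.86 mm

44.86 mm


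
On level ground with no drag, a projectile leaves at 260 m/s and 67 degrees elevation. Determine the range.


R = v0^2 * sin(2*theta) / g = 260^2 * sin(2*67°) / 9.81 = 4957 m

4957 m


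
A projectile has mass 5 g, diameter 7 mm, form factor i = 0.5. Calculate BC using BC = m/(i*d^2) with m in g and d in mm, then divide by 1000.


BC = m/(i*d^2*1000) = 5/(0.5 * 7^2 * 1000) = 0.0002041

0.0002041


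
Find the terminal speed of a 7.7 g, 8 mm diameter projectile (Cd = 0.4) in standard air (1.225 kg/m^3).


A = pi*(d/2)^2 = pi*(8/2000)^2 = 5.02655e-05 m^2
vt = sqrt(2mg/(Cd*rho*A)) = sqrt(2*0.0077*9.81/(0.4 * 1.225 * 5.02655e-05)) = 78.32 m/s

78.32 m/s


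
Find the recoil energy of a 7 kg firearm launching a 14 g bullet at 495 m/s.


v_r = m_p*v_p/m_gun = 0.014*495/7 = 0.99 m/s, E_r = 0.5*m_gun*v_r^2 = 0.5*7*0.99^2 = 3.43 J

3.43 J


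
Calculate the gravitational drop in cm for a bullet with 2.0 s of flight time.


drop = 0.5*g*t^2 = 0.5*9.81*2.0^2 = 19.62 m ≈ 1962 cm

1962 cm


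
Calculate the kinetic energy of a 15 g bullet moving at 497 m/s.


E = 0.5*m*v^2 = 0.5*0.015*497^2 = 1853 J

1853 J


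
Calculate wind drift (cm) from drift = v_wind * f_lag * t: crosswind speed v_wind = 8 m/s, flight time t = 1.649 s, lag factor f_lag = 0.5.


drift = v_wind * lag * t = 8 * 0.5 * 1.649 = 6.596 m ≈ 659.6 cm

659.6 cm


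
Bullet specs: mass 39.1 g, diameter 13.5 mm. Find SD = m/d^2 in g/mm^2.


SD = m/d^2 = 39.1/13.5^2 = 0.2145 g/mm^2

0.2145 g/mm^2


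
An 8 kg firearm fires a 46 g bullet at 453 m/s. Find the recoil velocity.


v_recoil = m_p * v_p / m_gun = 0.046 * 453 / 8 = 2.605 m/s

2.605 m/s


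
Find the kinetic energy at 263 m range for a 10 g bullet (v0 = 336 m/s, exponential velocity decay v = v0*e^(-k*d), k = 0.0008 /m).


v = v0*exp(-k*d) = 336*exp(-0.0008*263) = 272.247 m/s
E = 0.5*m*v^2 = 0.5*0.01*272.247^2 = 370.6 J

370.6 J


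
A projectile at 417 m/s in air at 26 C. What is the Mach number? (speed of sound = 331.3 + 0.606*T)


a = 331.3 + 0.606*(26) = 347.056 m/s
M = v/a = 417/347.056 = 1.202

1.202


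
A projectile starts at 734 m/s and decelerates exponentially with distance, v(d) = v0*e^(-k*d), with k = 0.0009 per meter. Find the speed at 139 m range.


v = v0*exp(-k*d) = 734*exp(-0.0009*139) = 647.7 m/s

647.7 m/s


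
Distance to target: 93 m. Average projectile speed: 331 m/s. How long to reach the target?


t = d/v = 93/331 = 0.281 s

0.281 s


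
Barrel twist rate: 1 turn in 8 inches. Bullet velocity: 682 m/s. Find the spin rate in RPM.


twist_m = 8*0.0254 = 0.2032 m
spin = v/twist = 682/0.2032 = 3356.299 rev/s
RPM = spin*60 = 3356.299*60 ≈ 201378 RPM

201378 RPM


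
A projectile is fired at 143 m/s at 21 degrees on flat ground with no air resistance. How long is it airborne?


T = 2*v0*sin(theta)/g = 2*143*sin(21°)/9.81 = 10.45 s

10.45 s


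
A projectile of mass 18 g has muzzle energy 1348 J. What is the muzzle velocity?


v = sqrt(2*E/m) = sqrt(2*1348/0.018) = 387 m/s

387 m/s


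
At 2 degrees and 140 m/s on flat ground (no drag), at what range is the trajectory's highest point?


R = v0^2*sin(2*theta)/g = 140^2*sin(2*2°)/9.81 = 139.371 m
apex_dist = R/2 = 139.371/2 = 69.69 m

69.69 m


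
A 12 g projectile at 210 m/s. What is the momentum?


p = m*v = 0.012*210 = 2.52 kg·m/s

2.52 kg·m/s


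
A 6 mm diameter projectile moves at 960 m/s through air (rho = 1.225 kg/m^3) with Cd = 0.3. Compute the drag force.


A = pi*(d/2)^2 = pi*(6/2000)^2 = 2.82743e-05 m^2
Fd = 0.5*Cd*rho*A*v^2 = 0.5*0.3*1.225*2.82743e-05*960^2 = 4.788 N

4.788 N


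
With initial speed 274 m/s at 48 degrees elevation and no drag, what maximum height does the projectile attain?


H = (v0*sin(theta))^2 / (2g) = (274*sin(48°))^2 / (2*9.81) = 2113 m

2113 m


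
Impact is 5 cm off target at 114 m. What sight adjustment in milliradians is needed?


1 mrad subtends 1 cm per 10 m of range, so adj = error_cm / (dist_m / 10) = 5 / (114/10) = 0.4386 mrad

0.4386 mrad


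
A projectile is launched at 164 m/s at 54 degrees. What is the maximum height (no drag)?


H = (v0*sin(theta))^2 / (2g) = (164*sin(54°))^2 / (2*9.81) = 897.2 m

897.2 m


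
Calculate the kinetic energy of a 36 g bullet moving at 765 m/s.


E = 0.5*m*v^2 = 0.5*0.036*765^2 = 10534 J

10534 J


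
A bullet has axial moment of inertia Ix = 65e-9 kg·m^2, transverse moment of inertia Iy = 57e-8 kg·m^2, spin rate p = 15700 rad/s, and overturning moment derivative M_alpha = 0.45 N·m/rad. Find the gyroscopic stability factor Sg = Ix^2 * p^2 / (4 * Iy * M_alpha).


Sg = Ix^2 * p^2 / (4 * Iy * M_alpha) = (65e-9)^2 * 15700^2 / (4 * 57e-8 * 0.45) = 1.015

1.015


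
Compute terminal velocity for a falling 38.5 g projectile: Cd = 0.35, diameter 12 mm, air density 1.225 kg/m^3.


A = pi*(d/2)^2 = pi*(12/2000)^2 = 1.13097e-04 m^2
vt = sqrt(2mg/(Cd*rho*A)) = sqrt(2*0.0385*9.81/(0.35 * 1.225 * 1.13097e-04)) = 124.8 m/s

124.8 m/s


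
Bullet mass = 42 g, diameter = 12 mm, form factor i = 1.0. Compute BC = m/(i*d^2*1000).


BC = m/(i*d^2*1000) = 42/(1.0 * 12^2 * 1000) = 0.0002917

0.0002917


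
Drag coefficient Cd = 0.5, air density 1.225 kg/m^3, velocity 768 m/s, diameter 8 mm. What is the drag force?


A = pi*(d/2)^2 = pi*(8/2000)^2 = 5.02655e-05 m^2
Fd = 0.5*Cd*rho*A*v^2 = 0.5*0.5*1.225*5.02655e-05*768^2 = 9.08 N

9.08 N


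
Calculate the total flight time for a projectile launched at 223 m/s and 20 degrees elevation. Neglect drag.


T = 2*v0*sin(theta)/g = 2*223*sin(20°)/9.81 = 15.55 s

15.55 s


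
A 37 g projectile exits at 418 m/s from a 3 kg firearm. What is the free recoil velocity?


v_recoil = m_p * v_p / m_gun = 0.037 * 418 / 3 = 5.155 m/s

5.155 m/s


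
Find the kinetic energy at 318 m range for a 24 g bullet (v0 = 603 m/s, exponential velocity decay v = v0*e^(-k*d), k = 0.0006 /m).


v = v0*exp(-k*d) = 603*exp(-0.0006*318) = 498.258 m/s
E = 0.5*m*v^2 = 0.5*0.024*498.258^2 = 2979 J

2979 J


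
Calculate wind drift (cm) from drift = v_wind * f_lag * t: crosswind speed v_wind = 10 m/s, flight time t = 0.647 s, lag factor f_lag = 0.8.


drift = v_wind * lag * t = 10 * 0.8 * 0.647 = 5.176 m ≈ 517.6 cm

517.6 cm


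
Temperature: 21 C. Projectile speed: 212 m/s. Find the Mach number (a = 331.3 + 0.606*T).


a = 331.3 + 0.606*(21) = 344.026 m/s
M = v/a = 212/344.026 = 0.6162

0.6162


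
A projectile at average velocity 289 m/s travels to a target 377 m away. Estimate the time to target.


t = d/v = 377/289 = 1.304 s

1.304 s


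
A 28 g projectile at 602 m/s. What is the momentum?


p = m*v = 0.028*602 = 16.86 kg·m/s

16.86 kg·m/s


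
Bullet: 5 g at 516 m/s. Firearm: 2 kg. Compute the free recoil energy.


v_r = m_p*v_p/m_gun = 0.005*516/2 = 1.29 m/s, E_r = 0.5*m_gun*v_r^2 = 0.5*2*1.29^2 = 1.664 J

1.664 J


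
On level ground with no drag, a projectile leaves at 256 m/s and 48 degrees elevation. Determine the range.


R = v0^2 * sin(2*theta) / g = 256^2 * sin(2*48°) / 9.81 = 6644 m

6644 m


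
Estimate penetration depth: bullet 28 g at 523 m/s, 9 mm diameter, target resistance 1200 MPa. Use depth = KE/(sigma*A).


A = pi*(d/2)^2 = pi*(9/2)^2 = 63.6173 mm^2
E = 0.5*m*v^2 = 0.5*0.028*523^2 = 3829.41 J
depth = E/(sigma*A) = 3829.41 J / (1200 MPa * 63.6173 mm^2) = 3829.41/(1200 * 63.6173) m = 0.050162 m ≈ 50.16 mm

50.16 mm


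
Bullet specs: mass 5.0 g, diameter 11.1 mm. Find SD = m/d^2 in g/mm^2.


SD = m/d^2 = 5.0/11.1^2 = 0.04058 g/mm^2

0.04058 g/mm^2


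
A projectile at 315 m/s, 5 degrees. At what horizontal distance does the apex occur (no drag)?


R = v0^2*sin(2*theta)/g = 315^2*sin(2*5°)/9.81 = 1756.4 m
apex_dist = R/2 = 1756.4/2 = 878.2 m

878.2 m


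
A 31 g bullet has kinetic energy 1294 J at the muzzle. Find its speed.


v = sqrt(2*E/m) = sqrt(2*1294/0.031) = 288.9 m/s

288.9 m/s


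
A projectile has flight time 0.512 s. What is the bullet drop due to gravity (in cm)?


drop = 0.5*g*t^2 = 0.5*9.81*0.512^2 = 1.28582 m ≈ 128.6 cm

128.6 cm


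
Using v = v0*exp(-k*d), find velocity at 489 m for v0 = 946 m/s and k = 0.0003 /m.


v = v0*exp(-k*d) = 946*exp(-0.0003*489) = 816.9 m/s

816.9 m/s


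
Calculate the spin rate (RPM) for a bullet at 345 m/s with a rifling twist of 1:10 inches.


twist_m = 10*0.0254 = 0.254 m
spin = v/twist = 345/0.254 = 1358.268 rev/s
RPM = spin*60 = 1358.268*60 ≈ 81496 RPM

81496 RPM


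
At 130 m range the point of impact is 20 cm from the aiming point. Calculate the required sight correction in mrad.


1 mrad subtends 1 cm per 10 m of range, so adj = error_cm / (dist_m / 10) = 20 / (130/10) = 1.538 mrad

1.538 mrad


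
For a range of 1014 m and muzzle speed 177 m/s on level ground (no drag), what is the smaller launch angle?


sin(2*theta) = R*g/v0^2 = 1014*9.81/177^2 = 0.317512, theta = arcsin(0.317512)/2 = 9.256°

9.256 degrees


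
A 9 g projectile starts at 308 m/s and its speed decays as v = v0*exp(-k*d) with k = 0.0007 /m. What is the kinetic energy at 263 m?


v = v0*exp(-k*d) = 308*exp(-0.0007*263) = 256.211 m/s
E = 0.5*m*v^2 = 0.5*0.009*256.211^2 = 295.4 J

295.4 J


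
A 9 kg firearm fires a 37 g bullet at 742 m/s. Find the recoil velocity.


v_recoil = m_p * v_p / m_gun = 0.037 * 742 / 9 = 3.05 m/s

3.05 m/s


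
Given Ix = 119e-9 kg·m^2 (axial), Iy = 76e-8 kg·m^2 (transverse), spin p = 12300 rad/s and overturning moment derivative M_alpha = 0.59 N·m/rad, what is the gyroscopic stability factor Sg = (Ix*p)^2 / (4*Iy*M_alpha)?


Sg = Ix^2 * p^2 / (4 * Iy * M_alpha) = (119e-9)^2 * 12300^2 / (4 * 76e-8 * 0.59) = 1.194

1.194


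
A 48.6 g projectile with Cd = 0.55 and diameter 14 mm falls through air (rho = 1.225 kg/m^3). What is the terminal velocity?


A = pi*(d/2)^2 = pi*(14/2000)^2 = 1.53938e-04 m^2
vt = sqrt(2mg/(Cd*rho*A)) = sqrt(2*0.0486*9.81/(0.55 * 1.225 * 1.53938e-04)) = 95.88 m/s

95.88 m/s


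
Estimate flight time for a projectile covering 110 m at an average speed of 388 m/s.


t = d/v = 110/388 = 0.2835 s

0.2835 s


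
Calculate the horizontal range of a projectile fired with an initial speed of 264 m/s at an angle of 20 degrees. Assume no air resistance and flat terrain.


R = v0^2 * sin(2*theta) / g = 264^2 * sin(2*20°) / 9.81 = 4567 m

4567 m


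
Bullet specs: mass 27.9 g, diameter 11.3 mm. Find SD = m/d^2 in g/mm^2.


SD = m/d^2 = 27.9/11.3^2 = 0.2185 g/mm^2

0.2185 g/mm^2


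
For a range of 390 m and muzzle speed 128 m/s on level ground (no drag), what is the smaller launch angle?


sin(2*theta) = R*g/v0^2 = 390*9.81/128^2 = 0.233514, theta = arcsin(0.233514)/2 = 6.752°

6.752 degrees


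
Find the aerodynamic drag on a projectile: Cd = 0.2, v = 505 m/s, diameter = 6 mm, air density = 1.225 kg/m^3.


A = pi*(d/2)^2 = pi*(6/2000)^2 = 2.82743e-05 m^2
Fd = 0.5*Cd*rho*A*v^2 = 0.5*0.2*1.225*2.82743e-05*505^2 = 0.8833 N

0.8833 N


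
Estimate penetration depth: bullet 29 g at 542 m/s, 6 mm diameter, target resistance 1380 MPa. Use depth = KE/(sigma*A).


A = pi*(d/2)^2 = pi*(6/2)^2 = 28.2743 mm^2
E = 0.5*m*v^2 = 0.5*0.029*542^2 = 4259.58 J
depth = E/(sigma*A) = 4259.58 J / (1380 MPa * 28.2743 mm^2) = 4259.58/(1380 * 28.2743) m = 0.109168 m ≈ 109.2 mm

109.2 mm


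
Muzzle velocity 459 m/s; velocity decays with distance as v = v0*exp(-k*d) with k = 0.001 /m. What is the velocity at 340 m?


v = v0*exp(-k*d) = 459*exp(-0.001*340) = 326.7 m/s

326.7 m/s


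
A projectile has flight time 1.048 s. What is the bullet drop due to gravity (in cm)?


drop = 0.5*g*t^2 = 0.5*9.81*1.048^2 = 5.38718 m ≈ 538.7 cm

538.7 cm


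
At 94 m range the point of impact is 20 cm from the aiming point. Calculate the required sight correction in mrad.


1 mrad subtends 1 cm per 10 m of range, so adj = error_cm / (dist_m / 10) = 20 / (94/10) = 2.128 mrad

2.128 mrad


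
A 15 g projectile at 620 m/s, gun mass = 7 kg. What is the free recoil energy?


v_r = m_p*v_p/m_gun = 0.015*620/7 = 1.32857 m/s, E_r = 0.5*m_gun*v_r^2 = 0.5*7*1.32857^2 = 6.178 J

6.178 J


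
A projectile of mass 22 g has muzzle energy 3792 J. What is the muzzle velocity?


v = sqrt(2*E/m) = sqrt(2*3792/0.022) = 587.1 m/s

587.1 m/s


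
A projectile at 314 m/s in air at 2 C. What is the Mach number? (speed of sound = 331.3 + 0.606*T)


a = 331.3 + 0.606*(2) = 332.512 m/s
M = v/a = 314/332.512 = 0.9443

0.9443


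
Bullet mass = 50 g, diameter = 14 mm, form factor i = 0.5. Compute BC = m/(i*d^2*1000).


BC = m/(i*d^2*1000) = 50/(0.5 * 14^2 * 1000) = 0.0005102

0.0005102


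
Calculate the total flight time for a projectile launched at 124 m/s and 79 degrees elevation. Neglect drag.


T = 2*v0*sin(theta)/g = 2*124*sin(79°)/9.81 = 24.82 s

24.82 s


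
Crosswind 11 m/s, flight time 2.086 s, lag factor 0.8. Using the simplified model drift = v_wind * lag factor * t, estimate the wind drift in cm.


drift = v_wind * lag * t = 11 * 0.8 * 2.086 = 18.3568 m ≈ 1836 cm

1836 cm


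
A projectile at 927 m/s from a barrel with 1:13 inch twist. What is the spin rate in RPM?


twist_m = 13*0.0254 = 0.3302 m
spin = v/twist = 927/0.3302 = 2807.389 rev/s
RPM = spin*60 = 2807.389*60 ≈ 168443 RPM

168443 RPM


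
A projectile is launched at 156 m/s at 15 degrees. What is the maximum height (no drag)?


H = (v0*sin(theta))^2 / (2g) = (156*sin(15°))^2 / (2*9.81) = 83.09 m

83.09 m


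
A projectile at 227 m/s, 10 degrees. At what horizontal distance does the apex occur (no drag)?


R = v0^2*sin(2*theta)/g = 227^2*sin(2*10°)/9.81 = 1796.53 m
apex_dist = R/2 = 1796.53/2 = 898.3 m

898.3 m


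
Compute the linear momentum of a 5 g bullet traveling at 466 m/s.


p = m*v = 0.005*466 = 2.33 kg·m/s

2.33 kg·m/s


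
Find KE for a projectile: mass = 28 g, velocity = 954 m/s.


E = 0.5*m*v^2 = 0.5*0.028*954^2 = 12742 J

12742 J


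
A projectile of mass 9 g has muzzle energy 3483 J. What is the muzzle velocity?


v = sqrt(2*E/m) = sqrt(2*3483/0.009) = 879.8 m/s

879.8 m/s


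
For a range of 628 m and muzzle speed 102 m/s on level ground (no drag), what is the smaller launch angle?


sin(2*theta) = R*g/v0^2 = 628*9.81/102^2 = 0.592145, theta = arcsin(0.592145)/2 = 18.15°

18.15 degrees


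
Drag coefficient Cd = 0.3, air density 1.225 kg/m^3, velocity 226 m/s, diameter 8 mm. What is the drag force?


A = pi*(d/2)^2 = pi*(8/2000)^2 = 5.02655e-05 m^2
Fd = 0.5*Cd*rho*A*v^2 = 0.5*0.3*1.225*5.02655e-05*226^2 = 0.4718 N

0.4718 N


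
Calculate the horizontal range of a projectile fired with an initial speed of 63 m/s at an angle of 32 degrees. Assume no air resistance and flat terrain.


R = v0^2 * sin(2*theta) / g = 63^2 * sin(2*32°) / 9.81 = 363.6 m

363.6 m


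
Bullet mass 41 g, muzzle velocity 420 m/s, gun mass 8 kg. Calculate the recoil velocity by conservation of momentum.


v_recoil = m_p * v_p / m_gun = 0.041 * 420 / 8 = 2.153 m/s

2.153 m/s


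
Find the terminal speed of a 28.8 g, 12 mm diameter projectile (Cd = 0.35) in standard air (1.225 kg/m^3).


A = pi*(d/2)^2 = pi*(12/2000)^2 = 1.13097e-04 m^2
vt = sqrt(2mg/(Cd*rho*A)) = sqrt(2*0.0288*9.81/(0.35 * 1.225 * 1.13097e-04)) = 107.9 m/s

107.9 m/s


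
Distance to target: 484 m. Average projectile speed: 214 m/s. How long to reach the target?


t = d/v = 484/214 = 2.262 s

2.262 s


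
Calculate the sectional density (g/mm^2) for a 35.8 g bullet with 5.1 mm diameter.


SD = m/d^2 = 35.8/5.1^2 = 1.376 g/mm^2

1.376 g/mm^2


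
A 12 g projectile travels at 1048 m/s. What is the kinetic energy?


E = 0.5*m*v^2 = 0.5*0.012*1048^2 = 6590 J

6590 J


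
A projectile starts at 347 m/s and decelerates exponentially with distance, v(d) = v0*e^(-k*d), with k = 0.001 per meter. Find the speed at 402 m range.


v = v0*exp(-k*d) = 347*exp(-0.001*402) = 232.1 m/s

232.1 m/s


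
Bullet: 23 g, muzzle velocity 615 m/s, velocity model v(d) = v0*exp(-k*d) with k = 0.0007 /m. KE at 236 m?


v = v0*exp(-k*d) = 615*exp(-0.0007*236) = 521.35 m/s
E = 0.5*m*v^2 = 0.5*0.023*521.35^2 = 3126 J

3126 J


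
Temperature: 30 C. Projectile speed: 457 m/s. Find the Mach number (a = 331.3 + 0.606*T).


a = 331.3 + 0.606*(30) = 349.48 m/s
M = v/a = 457/349.48 = 1.308

1.308


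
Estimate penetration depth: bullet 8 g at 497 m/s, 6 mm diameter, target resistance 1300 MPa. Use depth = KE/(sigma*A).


A = pi*(d/2)^2 = pi*(6/2)^2 = 28.2743 mm^2
E = 0.5*m*v^2 = 0.5*0.008*497^2 = 988.036 J
depth = E/(sigma*A) = 988.036 J / (1300 MPa * 28.2743 mm^2) = 988.036/(1300 * 28.2743) m = 0.0268805 m ≈ 26.88 mm

26.88 mm


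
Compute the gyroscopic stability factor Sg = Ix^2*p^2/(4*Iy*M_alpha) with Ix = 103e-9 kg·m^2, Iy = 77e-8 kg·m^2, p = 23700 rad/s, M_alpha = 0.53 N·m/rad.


Sg = Ix^2 * p^2 / (4 * Iy * M_alpha) = (103e-9)^2 * 23700^2 / (4 * 77e-8 * 0.53) = 3.65

3.65


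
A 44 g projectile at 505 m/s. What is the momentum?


p = m*v = 0.044*505 = 22.22 kg·m/s

22.22 kg·m/s


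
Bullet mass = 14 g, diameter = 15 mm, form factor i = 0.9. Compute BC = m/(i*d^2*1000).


BC = m/(i*d^2*1000) = 14/(0.9 * 15^2 * 1000) = 6.914e-05

6.914e-05


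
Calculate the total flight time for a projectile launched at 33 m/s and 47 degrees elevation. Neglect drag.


T = 2*v0*sin(theta)/g = 2*33*sin(47°)/9.81 = 4.92 s

4.92 s


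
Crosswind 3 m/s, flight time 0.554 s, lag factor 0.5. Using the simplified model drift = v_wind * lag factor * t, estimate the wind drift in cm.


drift = v_wind * lag * t = 3 * 0.5 * 0.554 = 0.831 m ≈ 83.1 cm

83.1 cm


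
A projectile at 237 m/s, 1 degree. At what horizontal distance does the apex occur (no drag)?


R = v0^2*sin(2*theta)/g = 237^2*sin(2*1°)/9.81 = 199.824 m
apex_dist = R/2 = 199.824/2 = 99.91 m

99.91 m


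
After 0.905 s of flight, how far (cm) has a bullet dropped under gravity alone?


drop = 0.5*g*t^2 = 0.5*9.81*0.905^2 = 4.01732 m ≈ 401.7 cm

401.7 cm


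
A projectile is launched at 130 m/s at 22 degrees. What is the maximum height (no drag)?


H = (v0*sin(theta))^2 / (2g) = (130*sin(22°))^2 / (2*9.81) = 120.9 m

120.9 m


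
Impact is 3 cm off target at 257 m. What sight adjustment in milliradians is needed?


1 mrad subtends 1 cm per 10 m of range, so adj = error_cm / (dist_m / 10) = 3 / (257/10) = 0.1167 mrad

0.1167 mrad


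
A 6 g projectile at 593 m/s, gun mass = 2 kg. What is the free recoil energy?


v_r = m_p*v_p/m_gun = 0.006*593/2 = 1.779 m/s, E_r = 0.5*m_gun*v_r^2 = 0.5*2*1.779^2 = 3.165 J

3.165 J


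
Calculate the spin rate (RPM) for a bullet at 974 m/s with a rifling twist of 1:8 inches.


twist_m = 8*0.0254 = 0.2032 m
spin = v/twist = 974/0.2032 = 4793.307 rev/s
RPM = spin*60 = 4793.307*60 ≈ 287598 RPM

287598 RPM


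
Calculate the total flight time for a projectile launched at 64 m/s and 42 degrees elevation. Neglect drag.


T = 2*v0*sin(theta)/g = 2*64*sin(42°)/9.81 = 8.731 s

8.731 s


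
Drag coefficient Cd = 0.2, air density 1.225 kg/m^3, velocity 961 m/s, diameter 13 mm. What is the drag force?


A = pi*(d/2)^2 = pi*(13/2000)^2 = 1.32732e-04 m^2
Fd = 0.5*Cd*rho*A*v^2 = 0.5*0.2*1.225*1.32732e-04*961^2 = 15.02 N

15.02 N
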